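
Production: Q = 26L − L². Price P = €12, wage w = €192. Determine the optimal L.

L* = 5

The marginal product of L is MP_L = 26 − 2L.
A price-taking firm hires until the value of the marginal product equals the wage: P·MP_L = w, so 12·(26 − 2L) = 192.
Then 26 − 2L = 16, giving L = 5.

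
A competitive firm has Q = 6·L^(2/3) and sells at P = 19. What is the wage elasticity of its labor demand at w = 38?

ε = -3

MP_L = (2/3)·6·L^(-1/3), so P·MP_L = w gives 76·L^(-1/3) = w.
Solving, L(w) = (76/w)^(3). This is a constant-elasticity form: L ∝ w^(−3), so ε = −3.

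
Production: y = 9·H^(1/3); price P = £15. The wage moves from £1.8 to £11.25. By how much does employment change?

ΔH = -117

From P·MP_H = w with MP_H = 3·H^(-2/3), the labor demand is H(w) = (45/w)^(3/2).
At w = 1.8: H = 125. At w = 11.25: H = 8.
ΔH = 8 − 125 = -117.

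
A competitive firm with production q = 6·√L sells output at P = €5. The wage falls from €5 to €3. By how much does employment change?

ΔL = 16

From P·MP_L = w with MP_L = 3·L^(-1/2), the labor demand is L(w) = (15/w)^(2).
At w = 5: L = 9. At w = 3: L = 25.
ΔL = 25 − 9 = 16.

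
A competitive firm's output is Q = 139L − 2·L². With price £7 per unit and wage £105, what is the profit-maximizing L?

The marginal product of L is MP_L = 139 − 4L.
A price-taking firm hires until the value of the marginal product equals the wage: P·MP_L = w, so 7·(139 − 4L) = 105.
Then 139 − 4L = 15, giving L = 31.

L* = 31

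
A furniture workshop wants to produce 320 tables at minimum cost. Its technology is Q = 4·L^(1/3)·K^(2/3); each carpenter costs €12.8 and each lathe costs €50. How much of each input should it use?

Cost minimization requires the marginal rate of technical substitution to equal the input-price ratio: MP_L/MP_K = w/r.
Here MP_L/MP_K = (1/3)·(K/L)/(2/3) = 0.5·(K/L). Setting this equal to 12.8/50 = 0.256 gives K = 0.512L.
Substituting into Q = 320: 4·L^(1/3)·(0.512L)^(2/3) = 320.
Solving, L = 125 and K = 64.

L* = 125, K* = 64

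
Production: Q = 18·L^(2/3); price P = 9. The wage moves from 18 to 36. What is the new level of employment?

From P·MP_L = w with MP_L = 12·L^(-1/3), the labor demand is L(w) = (108/w)^(3).
At w = 18: L = 216. At w = 36: L = 27.

L* = 27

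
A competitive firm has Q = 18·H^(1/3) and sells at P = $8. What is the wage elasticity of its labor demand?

MP_H = (1/3)·18·H^(-2/3), so P·MP_H = w gives 48·H^(-2/3) = w.
Solving, H(w) = (48/w)^(3/2). This is a constant-elasticity form: H ∝ w^(−3/2), so ε = −3/2.

ε = -1.5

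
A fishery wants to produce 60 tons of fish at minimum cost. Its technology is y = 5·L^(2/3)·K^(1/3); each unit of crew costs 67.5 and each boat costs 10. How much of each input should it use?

L* = 8, K* = 27

Cost minimization requires the marginal rate of technical substitution to equal the input-price ratio: MP_L/MP_K = w/r.
Here MP_L/MP_K = (2/3)·(K/L)/(1/3) = 2·(K/L). Setting this equal to 67.5/10 = 6.75 gives K = 3.375L.
Substituting into y = 60: 5·L^(2/3)·(3.375L)^(1/3) = 60.
Solving, L = 8 and K = 27.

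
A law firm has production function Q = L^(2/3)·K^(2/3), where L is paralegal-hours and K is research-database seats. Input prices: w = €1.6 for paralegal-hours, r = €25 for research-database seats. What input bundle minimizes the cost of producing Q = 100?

Cost minimization requires the marginal rate of technical substitution to equal the input-price ratio: MP_L/MP_K = w/r.
Here MP_L/MP_K = (2/3)·(K/L)/(2/3) = (K/L). Setting this equal to 1.6/25 = 0.064 gives K = 0.064L.
Substituting into Q = 100: L^(2/3)·(0.064L)^(2/3) = 100.
Solving, L = 125 and K = 8.

L* = 125, K* = 8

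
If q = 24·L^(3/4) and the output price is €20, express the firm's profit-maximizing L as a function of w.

MP_L = (3/4)·24·L^(-1/4) = 18·L^(-1/4).
Setting P·MP_L = w: 360·L^(-1/4) = w.
Solving for L: L^(-1/4) = w/360, so L = (360/w)^(4).

L(w) = (360/w)^(4)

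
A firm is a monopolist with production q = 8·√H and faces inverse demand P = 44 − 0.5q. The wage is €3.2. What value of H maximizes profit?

Marginal revenue from the inverse demand is MR = 44 − q.
The marginal product is MP_H = 4·H^(-1/2).
A monopolist hires until marginal revenue product equals the wage: MR·MP_H = w.
At H, q = 8·√H. Substituting and solving: (44 − 8·√H)·4·H^(-1/2) = 3.2 gives H = 25.

H* = 25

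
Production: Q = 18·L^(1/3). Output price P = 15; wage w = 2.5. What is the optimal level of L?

MP_L = (1/3)·18·L^(-2/3) = 6·L^(-2/3).
Profit maximization for a price taker requires P·MP_L = w: 15·6·L^(-2/3) = 2.5.
So L^(-2/3) = 1/36, which gives L = 216.

L* = 216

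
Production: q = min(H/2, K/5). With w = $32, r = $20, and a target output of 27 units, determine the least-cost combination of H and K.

With a fixed-proportions technology, the cost-minimizing bundle uses no slack in either input: H/2 = K/5 = q.
So H = 2·27 = 54 and K = 5·27 = 135.

H* = 54, K* = 135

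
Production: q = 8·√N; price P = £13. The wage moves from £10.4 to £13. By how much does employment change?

ΔN = -9

From P·MP_N = w with MP_N = 4·N^(-1/2), the labor demand is N(w) = (52/w)^(2).
At w = 10.4: N = 25. At w = 13: N = 16.
ΔN = 16 − 25 = -9.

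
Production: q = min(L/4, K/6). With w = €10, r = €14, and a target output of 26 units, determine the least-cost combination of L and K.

With a fixed-proportions technology, the cost-minimizing bundle uses no slack in either input: L/4 = K/6 = q.
So L = 4·26 = 104 and K = 6·26 = 156.

L* = 104, K* = 156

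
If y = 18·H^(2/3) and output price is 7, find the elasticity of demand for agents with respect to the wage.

ε = -3

MP_H = (2/3)·18·H^(-1/3), so P·MP_H = w gives 84·H^(-1/3) = w.
Solving, H(w) = (84/w)^(3). This is a constant-elasticity form: H ∝ w^(−3), so ε = −3.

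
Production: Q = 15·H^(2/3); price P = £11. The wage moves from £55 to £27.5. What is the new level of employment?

H* = 64

From P·MP_H = w with MP_H = 10·H^(-1/3), the labor demand is H(w) = (110/w)^(3).
At w = 55: H = 8. At w = 27.5: H = 64.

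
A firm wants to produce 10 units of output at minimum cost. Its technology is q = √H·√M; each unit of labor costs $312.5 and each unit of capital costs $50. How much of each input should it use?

Cost minimization requires the marginal rate of technical substitution to equal the input-price ratio: MP_H/MP_M = w/r.
Here MP_H/MP_M = (1/2)·(M/H)/(1/2) = (M/H). Setting this equal to 312.5/50 = 6.25 gives M = 6.25H.
Substituting into q = 10: H^(1/2)·(6.25H)^(1/2) = 10.
Solving, H = 4 and M = 25.

H* = 4, M* = 25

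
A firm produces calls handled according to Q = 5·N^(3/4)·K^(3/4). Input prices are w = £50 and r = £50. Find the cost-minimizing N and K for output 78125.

Cost minimization requires the marginal rate of technical substitution to equal the input-price ratio: MP_N/MP_K = w/r.
Here MP_N/MP_K = (3/4)·(K/N)/(3/4) = (K/N). Setting this equal to 50/50 = 1 gives K = N.
Substituting into Q = 78125: 5·N^(3/4)·(N)^(3/4) = 78125.
Solving, N = 625 and K = 625.

N* = 625, K* = 625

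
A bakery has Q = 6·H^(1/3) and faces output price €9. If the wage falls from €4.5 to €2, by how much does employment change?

ΔH = 19

From P·MP_H = w with MP_H = 2·H^(-2/3), the labor demand is H(w) = (18/w)^(3/2).
At w = 4.5: H = 8. At w = 2: H = 27.
ΔH = 27 − 8 = 19.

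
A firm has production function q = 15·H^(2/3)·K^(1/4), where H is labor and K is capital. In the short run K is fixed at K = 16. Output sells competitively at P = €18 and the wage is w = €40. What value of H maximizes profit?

With K = 16, MP_H = (2/3)·15·H^(-1/3)·16^(1/4) = 20·H^(-1/3).
Profit maximization for a price taker requires P·MP_H = w: 18·20·H^(-1/3) = 40.
So H^(-1/3) = 1/9, which gives H = 729.

H* = 729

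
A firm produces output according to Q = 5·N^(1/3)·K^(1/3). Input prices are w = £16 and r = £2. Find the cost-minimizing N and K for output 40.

N* = 8, K* = 64

Cost minimization requires the marginal rate of technical substitution to equal the input-price ratio: MP_N/MP_K = w/r.
Here MP_N/MP_K = (1/3)·(K/N)/(1/3) = (K/N). Setting this equal to 16/2 = 8 gives K = 8N.
Substituting into Q = 40: 5·N^(1/3)·(8N)^(1/3) = 40.
Solving, N = 8 and K = 64.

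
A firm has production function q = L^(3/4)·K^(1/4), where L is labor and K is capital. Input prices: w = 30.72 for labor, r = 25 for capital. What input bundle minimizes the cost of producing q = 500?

Cost minimization requires the marginal rate of technical substitution to equal the input-price ratio: MP_L/MP_K = w/r.
Here MP_L/MP_K = (3/4)·(K/L)/(1/4) = 3·(K/L). Setting this equal to 30.72/25 = 1.2288 gives K = 0.4096L.
Substituting into q = 500: L^(3/4)·(0.4096L)^(1/4) = 500.
Solving, L = 625 and K = 256.

L* = 625, K* = 256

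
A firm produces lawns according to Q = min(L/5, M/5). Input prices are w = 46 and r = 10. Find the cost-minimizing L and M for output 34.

L* = 170, M* = 170

With a fixed-proportions technology, the cost-minimizing bundle uses no slack in either input: L/5 = M/5 = Q.
So L = 5·34 = 170 and M = 5·34 = 170.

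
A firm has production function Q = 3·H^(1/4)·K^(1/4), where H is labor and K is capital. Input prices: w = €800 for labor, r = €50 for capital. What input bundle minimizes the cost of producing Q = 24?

Cost minimization requires the marginal rate of technical substitution to equal the input-price ratio: MP_H/MP_K = w/r.
Here MP_H/MP_K = (1/4)·(K/H)/(1/4) = (K/H). Setting this equal to 800/50 = 16 gives K = 16H.
Substituting into Q = 24: 3·H^(1/4)·(16H)^(1/4) = 24.
Solving, H = 16 and K = 256.

H* = 16, K* = 256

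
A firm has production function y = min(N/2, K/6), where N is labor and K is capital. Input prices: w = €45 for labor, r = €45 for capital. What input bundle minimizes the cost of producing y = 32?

With a fixed-proportions technology, the cost-minimizing bundle uses no slack in either input: N/2 = K/6 = y.
So N = 2·32 = 64 and K = 6·32 = 192.

N* = 64, K* = 192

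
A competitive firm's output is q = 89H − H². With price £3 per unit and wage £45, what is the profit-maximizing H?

H* = 37

The marginal product of H is MP_H = 89 − 2H.
A price-taking firm hires until the value of the marginal product equals the wage: P·MP_H = w, so 3·(89 − 2H) = 45.
Then 89 − 2H = 15, giving H = 37.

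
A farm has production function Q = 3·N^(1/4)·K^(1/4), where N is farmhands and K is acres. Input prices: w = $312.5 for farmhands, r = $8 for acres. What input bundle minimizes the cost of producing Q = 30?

Cost minimization requires the marginal rate of technical substitution to equal the input-price ratio: MP_N/MP_K = w/r.
Here MP_N/MP_K = (1/4)·(K/N)/(1/4) = (K/N). Setting this equal to 312.5/8 = 39.0625 gives K = 39.0625N.
Substituting into Q = 30: 3·N^(1/4)·(39.0625N)^(1/4) = 30.
Solving, N = 16 and K = 625.

N* = 16, K* = 625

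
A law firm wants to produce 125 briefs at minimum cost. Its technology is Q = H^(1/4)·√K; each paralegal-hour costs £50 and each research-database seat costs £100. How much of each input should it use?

Cost minimization requires the marginal rate of technical substitution to equal the input-price ratio: MP_H/MP_K = w/r.
Here MP_H/MP_K = (1/4)·(K/H)/(1/2) = 0.5·(K/H). Setting this equal to 50/100 = 0.5 gives K = H.
Substituting into Q = 125: H^(1/4)·(H)^(1/2) = 125.
Solving, H = 625 and K = 625.

H* = 625, K* = 625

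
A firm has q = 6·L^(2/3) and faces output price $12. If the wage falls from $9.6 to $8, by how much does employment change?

ΔL = 91

From P·MP_L = w with MP_L = 4·L^(-1/3), the labor demand is L(w) = (48/w)^(3).
At w = 9.6: L = 125. At w = 8: L = 216.
ΔL = 216 − 125 = 91.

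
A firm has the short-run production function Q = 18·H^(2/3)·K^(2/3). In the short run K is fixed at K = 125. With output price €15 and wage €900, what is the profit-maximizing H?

With K = 125, MP_H = (2/3)·18·H^(-1/3)·125^(2/3) = 300·H^(-1/3).
Profit maximization for a price taker requires P·MP_H = w: 15·300·H^(-1/3) = 900.
So H^(-1/3) = 0.2, which gives H = 125.

H* = 125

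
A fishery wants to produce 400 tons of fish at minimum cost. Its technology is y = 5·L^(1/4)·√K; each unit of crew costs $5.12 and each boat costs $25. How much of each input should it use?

Cost minimization requires the marginal rate of technical substitution to equal the input-price ratio: MP_L/MP_K = w/r.
Here MP_L/MP_K = (1/4)·(K/L)/(1/2) = 0.5·(K/L). Setting this equal to 5.12/25 = 0.2048 gives K = 0.4096L.
Substituting into y = 400: 5·L^(1/4)·(0.4096L)^(1/2) = 400.
Solving, L = 625 and K = 256.

L* = 625, K* = 256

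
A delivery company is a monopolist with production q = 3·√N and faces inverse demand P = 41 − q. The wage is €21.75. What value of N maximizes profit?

Marginal revenue from the inverse demand is MR = 41 − 2q.
The marginal product is MP_N = 1.5·N^(-1/2).
A monopolist hires until marginal revenue product equals the wage: MR·MP_N = w.
At N, q = 3·√N. Substituting and solving: (41 − 6·√N)·1.5·N^(-1/2) = 21.75 gives N = 4.

N* = 4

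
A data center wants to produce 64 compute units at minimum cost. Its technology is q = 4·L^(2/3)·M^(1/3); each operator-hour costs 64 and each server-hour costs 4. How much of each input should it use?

L* = 8, M* = 64

Cost minimization requires the marginal rate of technical substitution to equal the input-price ratio: MP_L/MP_M = w/r.
Here MP_L/MP_M = (2/3)·(M/L)/(1/3) = 2·(M/L). Setting this equal to 64/4 = 16 gives M = 8L.
Substituting into q = 64: 4·L^(2/3)·(8L)^(1/3) = 64.
Solving, L = 8 and M = 64.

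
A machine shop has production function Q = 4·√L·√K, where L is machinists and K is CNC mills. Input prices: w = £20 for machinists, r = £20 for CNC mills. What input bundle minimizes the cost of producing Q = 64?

L* = 16, K* = 16

Cost minimization requires the marginal rate of technical substitution to equal the input-price ratio: MP_L/MP_K = w/r.
Here MP_L/MP_K = (1/2)·(K/L)/(1/2) = (K/L). Setting this equal to 20/20 = 1 gives K = L.
Substituting into Q = 64: 4·L^(1/2)·(L)^(1/2) = 64.
Solving, L = 16 and K = 16.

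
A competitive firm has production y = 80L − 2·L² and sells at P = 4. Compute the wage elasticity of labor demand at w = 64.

From P·MP_L = w with MP_L = 80 − 4L, labor demand is L(w) = (80 − w/4)/4.
dL/dw = −1/(16) = -0.0625.
At w = 64, L = 16, so ε = (dL/dw)·(w/L) = (-0.0625)·(64/16) = -0.25.

ε = -0.25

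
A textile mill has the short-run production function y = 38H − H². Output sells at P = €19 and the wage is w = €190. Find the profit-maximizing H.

H* = 14

The marginal product of H is MP_H = 38 − 2H.
A price-taking firm hires until the value of the marginal product equals the wage: P·MP_H = w, so 19·(38 − 2H) = 190.
Then 38 − 2H = 10, giving H = 14.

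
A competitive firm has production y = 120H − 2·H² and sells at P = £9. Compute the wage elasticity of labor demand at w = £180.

From P·MP_H = w with MP_H = 120 − 4H, labor demand is H(w) = (120 − w/9)/4.
dH/dw = −1/(36) = -1/36.
At w = 180, H = 25, so ε = (dH/dw)·(w/H) = (-1/36)·(180/25) = -0.2.

ε = -0.2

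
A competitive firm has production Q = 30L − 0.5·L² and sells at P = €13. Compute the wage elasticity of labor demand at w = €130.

From P·MP_L = w with MP_L = 30 − L, labor demand is L(w) = 30 − w/13.
dL/dw = −1/(13) = -1/13.
At w = 130, L = 20, so ε = (dL/dw)·(w/L) = (-1/13)·(130/20) = -0.5.

ε = -0.5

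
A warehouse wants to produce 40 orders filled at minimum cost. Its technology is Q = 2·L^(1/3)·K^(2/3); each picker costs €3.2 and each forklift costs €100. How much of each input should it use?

L* = 125, K* = 8

Cost minimization requires the marginal rate of technical substitution to equal the input-price ratio: MP_L/MP_K = w/r.
Here MP_L/MP_K = (1/3)·(K/L)/(2/3) = 0.5·(K/L). Setting this equal to 3.2/100 = 0.032 gives K = 0.064L.
Substituting into Q = 40: 2·L^(1/3)·(0.064L)^(2/3) = 40.
Solving, L = 125 and K = 8.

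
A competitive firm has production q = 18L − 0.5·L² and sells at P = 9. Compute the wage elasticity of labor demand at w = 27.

From P·MP_L = w with MP_L = 18 − L, labor demand is L(w) = 18 − w/9.
dL/dw = −1/(9) = -1/9.
At w = 27, L = 15, so ε = (dL/dw)·(w/L) = (-1/9)·(27/15) = -0.2.

ε = -0.2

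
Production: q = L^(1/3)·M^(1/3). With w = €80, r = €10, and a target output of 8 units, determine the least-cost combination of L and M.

L* = 8, M* = 64

Cost minimization requires the marginal rate of technical substitution to equal the input-price ratio: MP_L/MP_M = w/r.
Here MP_L/MP_M = (1/3)·(M/L)/(1/3) = (M/L). Setting this equal to 80/10 = 8 gives M = 8L.
Substituting into q = 8: L^(1/3)·(8L)^(1/3) = 8.
Solving, L = 8 and M = 64.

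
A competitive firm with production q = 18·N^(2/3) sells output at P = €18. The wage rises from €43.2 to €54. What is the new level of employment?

From P·MP_N = w with MP_N = 12·N^(-1/3), the labor demand is N(w) = (216/w)^(3).
At w = 43.2: N = 125. At w = 54: N = 64.

N* = 64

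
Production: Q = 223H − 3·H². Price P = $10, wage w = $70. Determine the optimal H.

The marginal product of H is MP_H = 223 − 6H.
A price-taking firm hires until the value of the marginal product equals the wage: P·MP_H = w, so 10·(223 − 6H) = 70.
Then 223 − 6H = 7, giving H = 36.

H* = 36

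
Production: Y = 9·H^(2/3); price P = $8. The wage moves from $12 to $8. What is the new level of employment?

H* = 216

From P·MP_H = w with MP_H = 6·H^(-1/3), the labor demand is H(w) = (48/w)^(3).
At w = 12: H = 64. At w = 8: H = 216.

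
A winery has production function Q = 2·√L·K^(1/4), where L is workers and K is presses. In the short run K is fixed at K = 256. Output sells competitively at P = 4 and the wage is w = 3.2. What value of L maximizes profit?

L* = 25

With K = 256, MP_L = (1/2)·2·L^(-1/2)·256^(1/4) = 4·L^(-1/2).
Profit maximization for a price taker requires P·MP_L = w: 4·4·L^(-1/2) = 3.2.
So L^(-1/2) = 0.2, which gives L = 25.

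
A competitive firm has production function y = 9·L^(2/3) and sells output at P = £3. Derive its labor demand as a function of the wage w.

MP_L = (2/3)·9·L^(-1/3) = 6·L^(-1/3).
Setting P·MP_L = w: 18·L^(-1/3) = w.
Solving for L: L^(-1/3) = w/18, so L = (18/w)^(3).

L(w) = 5832/w³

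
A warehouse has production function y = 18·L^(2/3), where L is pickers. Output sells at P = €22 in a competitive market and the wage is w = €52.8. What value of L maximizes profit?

MP_L = (2/3)·18·L^(-1/3) = 12·L^(-1/3).
Profit maximization for a price taker requires P·MP_L = w: 22·12·L^(-1/3) = 52.8.
So L^(-1/3) = 0.2, which gives L = 125.

L* = 125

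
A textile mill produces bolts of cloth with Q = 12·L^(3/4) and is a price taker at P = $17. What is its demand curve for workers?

L(w) = (153/w)^(4)

MP_L = (3/4)·12·L^(-1/4) = 9·L^(-1/4).
Setting P·MP_L = w: 153·L^(-1/4) = w.
Solving for L: L^(-1/4) = w/153, so L = (153/w)^(4).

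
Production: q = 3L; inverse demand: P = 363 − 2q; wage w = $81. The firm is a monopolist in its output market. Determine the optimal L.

Marginal revenue from the inverse demand is MR = 363 − 4q.
The marginal product is MP_L = 3.
A monopolist hires until marginal revenue product equals the wage: MR·MP_L = w.
(363 − 12L)·3 = 81, so L = 28.

L* = 28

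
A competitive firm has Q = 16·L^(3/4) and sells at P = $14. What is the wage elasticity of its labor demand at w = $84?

MP_L = (3/4)·16·L^(-1/4), so P·MP_L = w gives 168·L^(-1/4) = w.
Solving, L(w) = (168/w)^(4). This is a constant-elasticity form: L ∝ w^(−4), so ε = −4.

ε = -4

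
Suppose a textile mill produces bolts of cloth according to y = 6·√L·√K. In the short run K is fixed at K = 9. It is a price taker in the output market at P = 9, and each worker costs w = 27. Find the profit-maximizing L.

With K = 9, MP_L = (1/2)·6·L^(-1/2)·9^(1/2) = 9·L^(-1/2).
Profit maximization for a price taker requires P·MP_L = w: 9·9·L^(-1/2) = 27.
So L^(-1/2) = 1/3, which gives L = 9.

L* = 9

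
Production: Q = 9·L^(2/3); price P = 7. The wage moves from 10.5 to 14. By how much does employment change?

From P·MP_L = w with MP_L = 6·L^(-1/3), the labor demand is L(w) = (42/w)^(3).
At w = 10.5: L = 64. At w = 14: L = 27.
ΔL = 27 − 64 = -37.

ΔL = -37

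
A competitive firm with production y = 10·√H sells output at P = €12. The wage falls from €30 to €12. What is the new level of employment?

H* = 25

From P·MP_H = w with MP_H = 5·H^(-1/2), the labor demand is H(w) = (60/w)^(2).
At w = 30: H = 4. At w = 12: H = 25.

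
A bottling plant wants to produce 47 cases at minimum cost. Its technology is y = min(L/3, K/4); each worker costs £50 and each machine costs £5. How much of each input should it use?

L* = 141, K* = 188

With a fixed-proportions technology, the cost-minimizing bundle uses no slack in either input: L/3 = K/4 = y.
So L = 3·47 = 141 and K = 4·47 = 188.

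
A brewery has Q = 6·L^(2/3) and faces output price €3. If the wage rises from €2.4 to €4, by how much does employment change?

From P·MP_L = w with MP_L = 4·L^(-1/3), the labor demand is L(w) = (12/w)^(3).
At w = 2.4: L = 125. At w = 4: L = 27.
ΔL = 27 − 125 = -98.

ΔL = -98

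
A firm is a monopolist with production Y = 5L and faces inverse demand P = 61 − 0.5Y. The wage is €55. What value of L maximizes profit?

Marginal revenue from the inverse demand is MR = 61 − Y.
The marginal product is MP_L = 5.
A monopolist hires until marginal revenue product equals the wage: MR·MP_L = w.
(61 − 5L)·5 = 55, so L = 10.

L* = 10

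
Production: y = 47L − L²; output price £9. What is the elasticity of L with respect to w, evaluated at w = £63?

From P·MP_L = w with MP_L = 47 − 2L, labor demand is L(w) = (47 − w/9)/2.
dL/dw = −1/(18) = -1/18.
At w = 63, L = 20, so ε = (dL/dw)·(w/L) = (-1/18)·(63/20) = -0.175.

ε = -0.175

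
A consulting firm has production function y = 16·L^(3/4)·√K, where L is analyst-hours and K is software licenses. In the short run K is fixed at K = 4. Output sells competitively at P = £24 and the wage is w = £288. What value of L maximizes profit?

L* = 16

With K = 4, MP_L = (3/4)·16·L^(-1/4)·4^(1/2) = 24·L^(-1/4).
Profit maximization for a price taker requires P·MP_L = w: 24·24·L^(-1/4) = 288.
So L^(-1/4) = 0.5, which gives L = 16.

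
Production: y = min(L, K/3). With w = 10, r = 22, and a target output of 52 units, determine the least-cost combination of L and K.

L* = 52, K* = 156

With a fixed-proportions technology, the cost-minimizing bundle uses no slack in either input: L = K/3 = y.
So L = 52 and K = 3·52 = 156.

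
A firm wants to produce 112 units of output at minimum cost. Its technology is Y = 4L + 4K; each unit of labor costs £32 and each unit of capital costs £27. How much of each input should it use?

The inputs are perfect substitutes, so the firm uses whichever has the lower cost per unit of output.
Cost per unit of output via L is w/4 = 8; via K it is r/4 = 6.75. K is cheaper.
Producing Y = 112 with K alone: L = 0, K = 28.

L* = 0, K* = 28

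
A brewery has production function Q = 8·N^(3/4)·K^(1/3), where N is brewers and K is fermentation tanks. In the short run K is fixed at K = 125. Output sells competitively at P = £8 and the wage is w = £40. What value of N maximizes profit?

N* = 1296

With K = 125, MP_N = (3/4)·8·N^(-1/4)·125^(1/3) = 30·N^(-1/4).
Profit maximization for a price taker requires P·MP_N = w: 8·30·N^(-1/4) = 40.
So N^(-1/4) = 1/6, which gives N = 1296.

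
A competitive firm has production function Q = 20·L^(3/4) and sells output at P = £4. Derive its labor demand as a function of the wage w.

MP_L = (3/4)·20·L^(-1/4) = 15·L^(-1/4).
Setting P·MP_L = w: 60·L^(-1/4) = w.
Solving for L: L^(-1/4) = w/60, so L = (60/w)^(4).

L(w) = (60/w)^(4)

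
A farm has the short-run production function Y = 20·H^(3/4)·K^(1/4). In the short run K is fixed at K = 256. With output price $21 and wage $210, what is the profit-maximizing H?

With K = 256, MP_H = (3/4)·20·H^(-1/4)·256^(1/4) = 60·H^(-1/4).
Profit maximization for a price taker requires P·MP_H = w: 21·60·H^(-1/4) = 210.
So H^(-1/4) = 1/6, which gives H = 1296.

H* = 1296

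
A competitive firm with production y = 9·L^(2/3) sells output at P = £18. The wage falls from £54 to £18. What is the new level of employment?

L* = 216

From P·MP_L = w with MP_L = 6·L^(-1/3), the labor demand is L(w) = (108/w)^(3).
At w = 54: L = 8. At w = 18: L = 216.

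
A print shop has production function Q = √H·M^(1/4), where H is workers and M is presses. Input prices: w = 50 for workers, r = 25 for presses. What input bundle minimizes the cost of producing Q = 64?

H* = 256, M* = 256

Cost minimization requires the marginal rate of technical substitution to equal the input-price ratio: MP_H/MP_M = w/r.
Here MP_H/MP_M = (1/2)·(M/H)/(1/4) = 2·(M/H). Setting this equal to 50/25 = 2 gives M = H.
Substituting into Q = 64: H^(1/2)·(H)^(1/4) = 64.
Solving, H = 256 and M = 256.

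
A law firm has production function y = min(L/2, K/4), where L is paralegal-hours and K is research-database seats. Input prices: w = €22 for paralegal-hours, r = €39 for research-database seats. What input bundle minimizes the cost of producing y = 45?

With a fixed-proportions technology, the cost-minimizing bundle uses no slack in either input: L/2 = K/4 = y.
So L = 2·45 = 90 and K = 4·45 = 180.

L* = 90, K* = 180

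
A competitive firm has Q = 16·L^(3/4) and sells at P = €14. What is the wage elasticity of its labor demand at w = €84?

ε = -4

MP_L = (3/4)·16·L^(-1/4), so P·MP_L = w gives 168·L^(-1/4) = w.
Solving, L(w) = (168/w)^(4). This is a constant-elasticity form: L ∝ w^(−4), so ε = −4.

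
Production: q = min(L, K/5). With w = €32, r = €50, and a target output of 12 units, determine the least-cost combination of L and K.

L* = 12, K* = 60

With a fixed-proportions technology, the cost-minimizing bundle uses no slack in either input: L = K/5 = q.
So L = 12 and K = 5·12 = 60.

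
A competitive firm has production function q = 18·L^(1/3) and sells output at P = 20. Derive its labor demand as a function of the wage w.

MP_L = (1/3)·18·L^(-2/3) = 6·L^(-2/3).
Setting P·MP_L = w: 120·L^(-2/3) = w.
Solving for L: L^(-2/3) = w/120, so L = (120/w)^(3/2).

L(w) = (120/w)^(3/2)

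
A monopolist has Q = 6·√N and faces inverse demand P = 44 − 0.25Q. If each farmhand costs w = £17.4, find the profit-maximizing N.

Marginal revenue from the inverse demand is MR = 44 − 0.5Q.
The marginal product is MP_N = 3·N^(-1/2).
A monopolist hires until marginal revenue product equals the wage: MR·MP_N = w.
At N, Q = 6·√N. Substituting and solving: (44 − 3·√N)·3·N^(-1/2) = 17.4 gives N = 25.

N* = 25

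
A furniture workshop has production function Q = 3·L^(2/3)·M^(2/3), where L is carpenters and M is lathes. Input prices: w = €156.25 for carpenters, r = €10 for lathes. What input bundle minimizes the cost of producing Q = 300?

Cost minimization requires the marginal rate of technical substitution to equal the input-price ratio: MP_L/MP_M = w/r.
Here MP_L/MP_M = (2/3)·(M/L)/(2/3) = (M/L). Setting this equal to 156.25/10 = 15.625 gives M = 15.625L.
Substituting into Q = 300: 3·L^(2/3)·(15.625L)^(2/3) = 300.
Solving, L = 8 and M = 125.

L* = 8, M* = 125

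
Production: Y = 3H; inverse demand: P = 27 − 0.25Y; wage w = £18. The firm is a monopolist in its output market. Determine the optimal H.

H* = 14

Marginal revenue from the inverse demand is MR = 27 − 0.5Y.
The marginal product is MP_H = 3.
A monopolist hires until marginal revenue product equals the wage: MR·MP_H = w.
(27 − 1.5H)·3 = 18, so H = 14.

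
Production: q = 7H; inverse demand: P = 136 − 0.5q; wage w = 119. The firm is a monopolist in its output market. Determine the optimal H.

Marginal revenue from the inverse demand is MR = 136 − q.
The marginal product is MP_H = 7.
A monopolist hires until marginal revenue product equals the wage: MR·MP_H = w.
(136 − 7H)·7 = 119, so H = 17.

H* = 17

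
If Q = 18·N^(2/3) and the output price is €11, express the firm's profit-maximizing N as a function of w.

N(w) = 2299968/w³

MP_N = (2/3)·18·N^(-1/3) = 12·N^(-1/3).
Setting P·MP_N = w: 132·N^(-1/3) = w.
Solving for N: N^(-1/3) = w/132, so N = (132/w)^(3).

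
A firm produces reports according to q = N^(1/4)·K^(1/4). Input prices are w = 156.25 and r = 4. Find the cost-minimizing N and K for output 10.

N* = 16, K* = 625

Cost minimization requires the marginal rate of technical substitution to equal the input-price ratio: MP_N/MP_K = w/r.
Here MP_N/MP_K = (1/4)·(K/N)/(1/4) = (K/N). Setting this equal to 156.25/4 = 39.0625 gives K = 39.0625N.
Substituting into q = 10: N^(1/4)·(39.0625N)^(1/4) = 10.
Solving, N = 16 and K = 625.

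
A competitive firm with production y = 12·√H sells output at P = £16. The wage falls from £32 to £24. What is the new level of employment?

H* = 16

From P·MP_H = w with MP_H = 6·H^(-1/2), the labor demand is H(w) = (96/w)^(2).
At w = 32: H = 9. At w = 24: H = 16.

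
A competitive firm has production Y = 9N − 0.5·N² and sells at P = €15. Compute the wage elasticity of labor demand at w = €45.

From P·MP_N = w with MP_N = 9 − N, labor demand is N(w) = 9 − w/15.
dN/dw = −1/(15) = -1/15.
At w = 45, N = 6, so ε = (dN/dw)·(w/N) = (-1/15)·(45/6) = -0.5.

ε = -0.5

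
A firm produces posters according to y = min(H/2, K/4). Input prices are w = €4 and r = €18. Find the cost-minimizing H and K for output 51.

H* = 102, K* = 204

With a fixed-proportions technology, the cost-minimizing bundle uses no slack in either input: H/2 = K/4 = y.
So H = 2·51 = 102 and K = 4·51 = 204.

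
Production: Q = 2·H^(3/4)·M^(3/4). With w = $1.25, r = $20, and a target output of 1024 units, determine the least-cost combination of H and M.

H* = 256, M* = 16

Cost minimization requires the marginal rate of technical substitution to equal the input-price ratio: MP_H/MP_M = w/r.
Here MP_H/MP_M = (3/4)·(M/H)/(3/4) = (M/H). Setting this equal to 1.25/20 = 0.0625 gives M = 0.0625H.
Substituting into Q = 1024: 2·H^(3/4)·(0.0625H)^(3/4) = 1024.
Solving, H = 256 and M = 16.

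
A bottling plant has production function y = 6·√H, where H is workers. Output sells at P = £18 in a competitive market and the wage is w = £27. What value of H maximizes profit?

H* = 4

MP_H = (1/2)·6·H^(-1/2) = 3·H^(-1/2).
Profit maximization for a price taker requires P·MP_H = w: 18·3·H^(-1/2) = 27.
So H^(-1/2) = 0.5, which gives H = 4.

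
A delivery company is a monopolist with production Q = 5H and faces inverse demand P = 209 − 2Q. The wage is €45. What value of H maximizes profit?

H* = 10

Marginal revenue from the inverse demand is MR = 209 − 4Q.
The marginal product is MP_H = 5.
A monopolist hires until marginal revenue product equals the wage: MR·MP_H = w.
(209 − 20H)·5 = 45, so H = 10.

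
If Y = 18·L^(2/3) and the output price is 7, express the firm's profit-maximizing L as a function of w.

MP_L = (2/3)·18·L^(-1/3) = 12·L^(-1/3).
Setting P·MP_L = w: 84·L^(-1/3) = w.
Solving for L: L^(-1/3) = w/84, so L = (84/w)^(3).

L(w) = 592704/w³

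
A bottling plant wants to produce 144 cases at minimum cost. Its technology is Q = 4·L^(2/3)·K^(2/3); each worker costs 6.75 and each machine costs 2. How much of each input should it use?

Cost minimization requires the marginal rate of technical substitution to equal the input-price ratio: MP_L/MP_K = w/r.
Here MP_L/MP_K = (2/3)·(K/L)/(2/3) = (K/L). Setting this equal to 6.75/2 = 3.375 gives K = 3.375L.
Substituting into Q = 144: 4·L^(2/3)·(3.375L)^(2/3) = 144.
Solving, L = 8 and K = 27.

L* = 8, K* = 27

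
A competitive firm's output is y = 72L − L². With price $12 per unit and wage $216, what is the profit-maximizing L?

L* = 27

The marginal product of L is MP_L = 72 − 2L.
A price-taking firm hires until the value of the marginal product equals the wage: P·MP_L = w, so 12·(72 − 2L) = 216.
Then 72 − 2L = 18, giving L = 27.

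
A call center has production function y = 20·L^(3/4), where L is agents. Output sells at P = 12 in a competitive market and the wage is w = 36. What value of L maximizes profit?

MP_L = (3/4)·20·L^(-1/4) = 15·L^(-1/4).
Profit maximization for a price taker requires P·MP_L = w: 12·15·L^(-1/4) = 36.
So L^(-1/4) = 0.2, which gives L = 625.

L* = 625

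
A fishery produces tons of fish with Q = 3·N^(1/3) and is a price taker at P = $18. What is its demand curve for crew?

N(w) = (18/w)^(3/2)

MP_N = (1/3)·3·N^(-2/3) = N^(-2/3).
Setting P·MP_N = w: 18·N^(-2/3) = w.
Solving for N: N^(-2/3) = w/18, so N = (18/w)^(3/2).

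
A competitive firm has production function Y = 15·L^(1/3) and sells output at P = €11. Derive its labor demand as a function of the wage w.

L(w) = (55/w)^(3/2)

MP_L = (1/3)·15·L^(-2/3) = 5·L^(-2/3).
Setting P·MP_L = w: 55·L^(-2/3) = w.
Solving for L: L^(-2/3) = w/55, so L = (55/w)^(3/2).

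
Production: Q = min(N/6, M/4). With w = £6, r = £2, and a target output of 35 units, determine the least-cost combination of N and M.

With a fixed-proportions technology, the cost-minimizing bundle uses no slack in either input: N/6 = M/4 = Q.
So N = 6·35 = 210 and M = 4·35 = 140.

N* = 210, M* = 140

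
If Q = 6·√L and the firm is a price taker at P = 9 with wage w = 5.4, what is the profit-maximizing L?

L* = 25

MP_L = (1/2)·6·L^(-1/2) = 3·L^(-1/2).
Profit maximization for a price taker requires P·MP_L = w: 9·3·L^(-1/2) = 5.4.
So L^(-1/2) = 0.2, which gives L = 25.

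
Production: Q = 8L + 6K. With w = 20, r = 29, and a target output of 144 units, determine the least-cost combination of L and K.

The inputs are perfect substitutes, so the firm uses whichever has the lower cost per unit of output.
Cost per unit of output via L is w/8 = 2.5; via K it is r/6 = 29/6. L is cheaper.
Producing Q = 144 with L alone: L = 18, K = 0.

L* = 18, K* = 0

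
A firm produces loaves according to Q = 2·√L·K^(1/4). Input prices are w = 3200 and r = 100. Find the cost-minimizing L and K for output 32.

Cost minimization requires the marginal rate of technical substitution to equal the input-price ratio: MP_L/MP_K = w/r.
Here MP_L/MP_K = (1/2)·(K/L)/(1/4) = 2·(K/L). Setting this equal to 3200/100 = 32 gives K = 16L.
Substituting into Q = 32: 2·L^(1/2)·(16L)^(1/4) = 32.
Solving, L = 16 and K = 256.

L* = 16, K* = 256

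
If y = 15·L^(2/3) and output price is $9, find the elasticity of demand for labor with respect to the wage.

ε = -3

MP_L = (2/3)·15·L^(-1/3), so P·MP_L = w gives 90·L^(-1/3) = w.
Solving, L(w) = (90/w)^(3). This is a constant-elasticity form: L ∝ w^(−3), so ε = −3.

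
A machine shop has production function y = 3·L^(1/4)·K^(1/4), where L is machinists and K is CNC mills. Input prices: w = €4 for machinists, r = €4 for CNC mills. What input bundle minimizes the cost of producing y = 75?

L* = 625, K* = 625

Cost minimization requires the marginal rate of technical substitution to equal the input-price ratio: MP_L/MP_K = w/r.
Here MP_L/MP_K = (1/4)·(K/L)/(1/4) = (K/L). Setting this equal to 4/4 = 1 gives K = L.
Substituting into y = 75: 3·L^(1/4)·(L)^(1/4) = 75.
Solving, L = 625 and K = 625.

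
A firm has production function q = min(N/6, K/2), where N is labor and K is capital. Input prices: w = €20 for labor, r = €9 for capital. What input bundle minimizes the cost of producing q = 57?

With a fixed-proportions technology, the cost-minimizing bundle uses no slack in either input: N/6 = K/2 = q.
So N = 6·57 = 342 and K = 2·57 = 114.

N* = 342, K* = 114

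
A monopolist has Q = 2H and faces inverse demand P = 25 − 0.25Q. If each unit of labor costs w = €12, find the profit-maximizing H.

H* = 19

Marginal revenue from the inverse demand is MR = 25 − 0.5Q.
The marginal product is MP_H = 2.
A monopolist hires until marginal revenue product equals the wage: MR·MP_H = w.
(25 − H)·2 = 12, so H = 19.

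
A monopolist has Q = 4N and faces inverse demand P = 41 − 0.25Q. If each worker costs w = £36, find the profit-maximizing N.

N* = 16

Marginal revenue from the inverse demand is MR = 41 − 0.5Q.
The marginal product is MP_N = 4.
A monopolist hires until marginal revenue product equals the wage: MR·MP_N = w.
(41 − 2N)·4 = 36, so N = 16.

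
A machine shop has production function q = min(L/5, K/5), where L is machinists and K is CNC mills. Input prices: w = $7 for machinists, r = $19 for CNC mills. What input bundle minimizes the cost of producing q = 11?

L* = 55, K* = 55

With a fixed-proportions technology, the cost-minimizing bundle uses no slack in either input: L/5 = K/5 = q.
So L = 5·11 = 55 and K = 5·11 = 55.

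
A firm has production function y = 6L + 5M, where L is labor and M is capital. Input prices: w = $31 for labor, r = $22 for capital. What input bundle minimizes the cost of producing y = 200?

The inputs are perfect substitutes, so the firm uses whichever has the lower cost per unit of output.
Cost per unit of output via L is w/6 = 31/6; via M it is r/5 = 4.4. M is cheaper.
Producing y = 200 with M alone: L = 0, M = 40.

L* = 0, M* = 40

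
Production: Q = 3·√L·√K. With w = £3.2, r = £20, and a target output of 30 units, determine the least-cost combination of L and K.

Cost minimization requires the marginal rate of technical substitution to equal the input-price ratio: MP_L/MP_K = w/r.
Here MP_L/MP_K = (1/2)·(K/L)/(1/2) = (K/L). Setting this equal to 3.2/20 = 0.16 gives K = 0.16L.
Substituting into Q = 30: 3·L^(1/2)·(0.16L)^(1/2) = 30.
Solving, L = 25 and K = 4.

L* = 25, K* = 4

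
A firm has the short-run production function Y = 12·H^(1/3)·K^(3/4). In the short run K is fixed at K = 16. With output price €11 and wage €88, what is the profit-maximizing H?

H* = 8

With K = 16, MP_H = (1/3)·12·H^(-2/3)·16^(3/4) = 32·H^(-2/3).
Profit maximization for a price taker requires P·MP_H = w: 11·32·H^(-2/3) = 88.
So H^(-2/3) = 0.25, which gives H = 8.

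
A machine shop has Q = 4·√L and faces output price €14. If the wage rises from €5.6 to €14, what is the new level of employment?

L* = 4

From P·MP_L = w with MP_L = 2·L^(-1/2), the labor demand is L(w) = (28/w)^(2).
At w = 5.6: L = 25. At w = 14: L = 4.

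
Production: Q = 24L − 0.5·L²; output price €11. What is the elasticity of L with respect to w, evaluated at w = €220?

ε = -5

From P·MP_L = w with MP_L = 24 − L, labor demand is L(w) = 24 − w/11.
dL/dw = −1/(11) = -1/11.
At w = 220, L = 4, so ε = (dL/dw)·(w/L) = (-1/11)·(220/4) = -5.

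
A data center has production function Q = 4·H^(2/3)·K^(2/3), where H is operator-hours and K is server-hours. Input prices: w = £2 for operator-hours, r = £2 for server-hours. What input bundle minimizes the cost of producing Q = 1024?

H* = 64, K* = 64

Cost minimization requires the marginal rate of technical substitution to equal the input-price ratio: MP_H/MP_K = w/r.
Here MP_H/MP_K = (2/3)·(K/H)/(2/3) = (K/H). Setting this equal to 2/2 = 1 gives K = H.
Substituting into Q = 1024: 4·H^(2/3)·(H)^(2/3) = 1024.
Solving, H = 64 and K = 64.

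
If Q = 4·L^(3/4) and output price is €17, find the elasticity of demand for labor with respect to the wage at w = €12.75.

ε = -4

MP_L = (3/4)·4·L^(-1/4), so P·MP_L = w gives 51·L^(-1/4) = w.
Solving, L(w) = (51/w)^(4). This is a constant-elasticity form: L ∝ w^(−4), so ε = −4.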